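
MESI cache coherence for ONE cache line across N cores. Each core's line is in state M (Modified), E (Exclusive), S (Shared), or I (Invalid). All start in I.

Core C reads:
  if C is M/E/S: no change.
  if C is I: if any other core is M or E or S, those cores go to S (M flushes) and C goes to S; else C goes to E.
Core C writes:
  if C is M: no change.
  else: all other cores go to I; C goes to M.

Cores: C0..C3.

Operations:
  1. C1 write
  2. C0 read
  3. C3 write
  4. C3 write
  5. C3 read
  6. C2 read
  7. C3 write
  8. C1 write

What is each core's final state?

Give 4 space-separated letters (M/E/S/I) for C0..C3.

Op 1: C1 write [C1 write: invalidate none -> C1=M] -> [I,M,I,I]
Op 2: C0 read [C0 read from I: others=['C1=M'] -> C0=S, others downsized to S] -> [S,S,I,I]
Op 3: C3 write [C3 write: invalidate ['C0=S', 'C1=S'] -> C3=M] -> [I,I,I,M]
Op 4: C3 write [C3 write: already M (modified), no change] -> [I,I,I,M]
Op 5: C3 read [C3 read: already in M, no change] -> [I,I,I,M]
Op 6: C2 read [C2 read from I: others=['C3=M'] -> C2=S, others downsized to S] -> [I,I,S,S]
Op 7: C3 write [C3 write: invalidate ['C2=S'] -> C3=M] -> [I,I,I,M]
Op 8: C1 write [C1 write: invalidate ['C3=M'] -> C1=M] -> [I,M,I,I]

Answer: I M I I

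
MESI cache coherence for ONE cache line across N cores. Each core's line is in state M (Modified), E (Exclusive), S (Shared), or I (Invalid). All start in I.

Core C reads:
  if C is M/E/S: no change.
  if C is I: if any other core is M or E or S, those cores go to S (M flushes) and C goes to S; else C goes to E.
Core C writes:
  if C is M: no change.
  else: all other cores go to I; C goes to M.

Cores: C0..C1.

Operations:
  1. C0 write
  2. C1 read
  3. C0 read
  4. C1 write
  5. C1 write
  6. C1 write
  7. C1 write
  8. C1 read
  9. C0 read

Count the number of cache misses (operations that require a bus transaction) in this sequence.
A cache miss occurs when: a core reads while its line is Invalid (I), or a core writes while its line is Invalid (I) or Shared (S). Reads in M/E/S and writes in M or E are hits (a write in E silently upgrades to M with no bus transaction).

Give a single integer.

Answer: 4

Derivation:
Op 1: C0 write [C0 write: invalidate none -> C0=M] -> [M,I] [MISS #1: write from I]
Op 2: C1 read [C1 read from I: others=['C0=M'] -> C1=S, others downsized to S] -> [S,S] [MISS #2: read from I]
Op 3: C0 read [C0 read: already in S, no change] -> [S,S] [hit: read from S]
Op 4: C1 write [C1 write: invalidate ['C0=S'] -> C1=M] -> [I,M] [MISS #3: write from S]
Op 5: C1 write [C1 write: already M (modified), no change] -> [I,M] [hit: write from M]
Op 6: C1 write [C1 write: already M (modified), no change] -> [I,M] [hit: write from M]
Op 7: C1 write [C1 write: already M (modified), no change] -> [I,M] [hit: write from M]
Op 8: C1 read [C1 read: already in M, no change] -> [I,M] [hit: read from M]
Op 9: C0 read [C0 read from I: others=['C1=M'] -> C0=S, others downsized to S] -> [S,S] [MISS #4: read from I]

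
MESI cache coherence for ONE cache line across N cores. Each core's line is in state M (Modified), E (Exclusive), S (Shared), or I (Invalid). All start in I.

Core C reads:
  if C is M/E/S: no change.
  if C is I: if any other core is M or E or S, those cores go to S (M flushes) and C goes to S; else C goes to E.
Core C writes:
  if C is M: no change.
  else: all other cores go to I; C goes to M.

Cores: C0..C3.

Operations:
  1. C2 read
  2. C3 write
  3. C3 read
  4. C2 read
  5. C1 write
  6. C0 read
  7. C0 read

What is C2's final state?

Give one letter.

Answer: I

Derivation:
Op 1: C2 read [C2 read from I: no other sharers -> C2=E (exclusive)] -> [I,I,E,I]
Op 2: C3 write [C3 write: invalidate ['C2=E'] -> C3=M] -> [I,I,I,M]
Op 3: C3 read [C3 read: already in M, no change] -> [I,I,I,M]
Op 4: C2 read [C2 read from I: others=['C3=M'] -> C2=S, others downsized to S] -> [I,I,S,S]
Op 5: C1 write [C1 write: invalidate ['C2=S', 'C3=S'] -> C1=M] -> [I,M,I,I]
Op 6: C0 read [C0 read from I: others=['C1=M'] -> C0=S, others downsized to S] -> [S,S,I,I]
Op 7: C0 read [C0 read: already in S, no change] -> [S,S,I,I]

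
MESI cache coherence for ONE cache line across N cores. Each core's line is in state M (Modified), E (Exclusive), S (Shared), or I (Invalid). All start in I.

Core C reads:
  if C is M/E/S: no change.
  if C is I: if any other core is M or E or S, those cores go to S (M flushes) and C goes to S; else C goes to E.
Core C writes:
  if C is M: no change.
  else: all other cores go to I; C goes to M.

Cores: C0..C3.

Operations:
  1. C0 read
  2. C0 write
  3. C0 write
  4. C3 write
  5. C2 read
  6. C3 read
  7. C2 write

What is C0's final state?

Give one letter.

Answer: I

Derivation:
Op 1: C0 read [C0 read from I: no other sharers -> C0=E (exclusive)] -> [E,I,I,I]
Op 2: C0 write [C0 write: invalidate none -> C0=M] -> [M,I,I,I]
Op 3: C0 write [C0 write: already M (modified), no change] -> [M,I,I,I]
Op 4: C3 write [C3 write: invalidate ['C0=M'] -> C3=M] -> [I,I,I,M]
Op 5: C2 read [C2 read from I: others=['C3=M'] -> C2=S, others downsized to S] -> [I,I,S,S]
Op 6: C3 read [C3 read: already in S, no change] -> [I,I,S,S]
Op 7: C2 write [C2 write: invalidate ['C3=S'] -> C2=M] -> [I,I,M,I]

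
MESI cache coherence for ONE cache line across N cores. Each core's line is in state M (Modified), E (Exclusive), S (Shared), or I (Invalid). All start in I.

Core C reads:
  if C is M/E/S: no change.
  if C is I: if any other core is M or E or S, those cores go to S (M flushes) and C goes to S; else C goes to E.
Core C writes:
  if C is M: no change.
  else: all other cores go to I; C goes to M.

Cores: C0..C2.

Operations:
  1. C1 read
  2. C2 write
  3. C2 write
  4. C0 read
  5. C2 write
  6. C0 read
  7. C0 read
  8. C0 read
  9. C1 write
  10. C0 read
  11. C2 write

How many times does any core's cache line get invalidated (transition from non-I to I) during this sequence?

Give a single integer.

Answer: 6

Derivation:
Op 1: C1 read [C1 read from I: no other sharers -> C1=E (exclusive)] -> [I,E,I] (invalidations this op: 0; running total: 0)
Op 2: C2 write [C2 write: invalidate ['C1=E'] -> C2=M] -> [I,I,M] (invalidations this op: 1; running total: 1)
Op 3: C2 write [C2 write: already M (modified), no change] -> [I,I,M] (invalidations this op: 0; running total: 1)
Op 4: C0 read [C0 read from I: others=['C2=M'] -> C0=S, others downsized to S] -> [S,I,S] (invalidations this op: 0; running total: 1)
Op 5: C2 write [C2 write: invalidate ['C0=S'] -> C2=M] -> [I,I,M] (invalidations this op: 1; running total: 2)
Op 6: C0 read [C0 read from I: others=['C2=M'] -> C0=S, others downsized to S] -> [S,I,S] (invalidations this op: 0; running total: 2)
Op 7: C0 read [C0 read: already in S, no change] -> [S,I,S] (invalidations this op: 0; running total: 2)
Op 8: C0 read [C0 read: already in S, no change] -> [S,I,S] (invalidations this op: 0; running total: 2)
Op 9: C1 write [C1 write: invalidate ['C0=S', 'C2=S'] -> C1=M] -> [I,M,I] (invalidations this op: 2; running total: 4)
Op 10: C0 read [C0 read from I: others=['C1=M'] -> C0=S, others downsized to S] -> [S,S,I] (invalidations this op: 0; running total: 4)
Op 11: C2 write [C2 write: invalidate ['C0=S', 'C1=S'] -> C2=M] -> [I,I,M] (invalidations this op: 2; running total: 6)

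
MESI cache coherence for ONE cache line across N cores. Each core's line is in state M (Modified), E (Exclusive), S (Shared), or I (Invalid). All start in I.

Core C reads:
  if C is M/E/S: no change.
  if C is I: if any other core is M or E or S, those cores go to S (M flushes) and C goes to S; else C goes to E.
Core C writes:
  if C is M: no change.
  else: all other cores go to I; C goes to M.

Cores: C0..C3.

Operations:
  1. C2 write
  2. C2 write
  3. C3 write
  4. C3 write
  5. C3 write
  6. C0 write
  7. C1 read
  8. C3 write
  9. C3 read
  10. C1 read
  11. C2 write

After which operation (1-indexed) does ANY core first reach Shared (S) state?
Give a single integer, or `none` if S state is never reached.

Answer: 7

Derivation:
Op 1: C2 write [C2 write: invalidate none -> C2=M] -> [I,I,M,I]
Op 2: C2 write [C2 write: already M (modified), no change] -> [I,I,M,I]
Op 3: C3 write [C3 write: invalidate ['C2=M'] -> C3=M] -> [I,I,I,M]
Op 4: C3 write [C3 write: already M (modified), no change] -> [I,I,I,M]
Op 5: C3 write [C3 write: already M (modified), no change] -> [I,I,I,M]
Op 6: C0 write [C0 write: invalidate ['C3=M'] -> C0=M] -> [M,I,I,I]
Op 7: C1 read [C1 read from I: others=['C0=M'] -> C1=S, others downsized to S] -> [S,S,I,I]
  -> First S state at op 7; remaining ops need not be traced.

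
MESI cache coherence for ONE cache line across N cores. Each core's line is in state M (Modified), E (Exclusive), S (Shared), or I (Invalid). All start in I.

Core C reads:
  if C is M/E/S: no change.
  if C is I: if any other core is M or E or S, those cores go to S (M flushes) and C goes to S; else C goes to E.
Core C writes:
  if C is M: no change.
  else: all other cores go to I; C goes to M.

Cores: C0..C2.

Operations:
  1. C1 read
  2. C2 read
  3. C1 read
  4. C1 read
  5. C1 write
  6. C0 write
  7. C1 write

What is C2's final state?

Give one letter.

Answer: I

Derivation:
Op 1: C1 read [C1 read from I: no other sharers -> C1=E (exclusive)] -> [I,E,I]
Op 2: C2 read [C2 read from I: others=['C1=E'] -> C2=S, others downsized to S] -> [I,S,S]
Op 3: C1 read [C1 read: already in S, no change] -> [I,S,S]
Op 4: C1 read [C1 read: already in S, no change] -> [I,S,S]
Op 5: C1 write [C1 write: invalidate ['C2=S'] -> C1=M] -> [I,M,I]
Op 6: C0 write [C0 write: invalidate ['C1=M'] -> C0=M] -> [M,I,I]
Op 7: C1 write [C1 write: invalidate ['C0=M'] -> C1=M] -> [I,M,I]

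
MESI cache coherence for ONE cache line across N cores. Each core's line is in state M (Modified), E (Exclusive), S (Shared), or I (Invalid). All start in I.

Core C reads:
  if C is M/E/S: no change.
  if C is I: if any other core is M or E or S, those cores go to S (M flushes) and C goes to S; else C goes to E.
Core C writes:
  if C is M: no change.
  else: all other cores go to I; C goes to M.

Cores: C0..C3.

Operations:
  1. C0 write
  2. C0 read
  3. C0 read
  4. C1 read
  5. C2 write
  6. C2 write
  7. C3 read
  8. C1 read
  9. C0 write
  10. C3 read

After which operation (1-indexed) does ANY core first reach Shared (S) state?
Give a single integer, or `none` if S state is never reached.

Op 1: C0 write [C0 write: invalidate none -> C0=M] -> [M,I,I,I]
Op 2: C0 read [C0 read: already in M, no change] -> [M,I,I,I]
Op 3: C0 read [C0 read: already in M, no change] -> [M,I,I,I]
Op 4: C1 read [C1 read from I: others=['C0=M'] -> C1=S, others downsized to S] -> [S,S,I,I]
  -> First S state at op 4; remaining ops need not be traced.

Answer: 4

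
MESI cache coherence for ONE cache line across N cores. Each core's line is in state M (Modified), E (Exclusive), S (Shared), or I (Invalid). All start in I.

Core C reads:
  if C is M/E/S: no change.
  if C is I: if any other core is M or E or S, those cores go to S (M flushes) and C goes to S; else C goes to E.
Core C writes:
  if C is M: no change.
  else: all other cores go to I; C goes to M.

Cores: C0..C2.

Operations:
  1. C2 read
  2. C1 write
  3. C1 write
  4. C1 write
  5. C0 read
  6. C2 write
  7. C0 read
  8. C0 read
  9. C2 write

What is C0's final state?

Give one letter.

Answer: I

Derivation:
Op 1: C2 read [C2 read from I: no other sharers -> C2=E (exclusive)] -> [I,I,E]
Op 2: C1 write [C1 write: invalidate ['C2=E'] -> C1=M] -> [I,M,I]
Op 3: C1 write [C1 write: already M (modified), no change] -> [I,M,I]
Op 4: C1 write [C1 write: already M (modified), no change] -> [I,M,I]
Op 5: C0 read [C0 read from I: others=['C1=M'] -> C0=S, others downsized to S] -> [S,S,I]
Op 6: C2 write [C2 write: invalidate ['C0=S', 'C1=S'] -> C2=M] -> [I,I,M]
Op 7: C0 read [C0 read from I: others=['C2=M'] -> C0=S, others downsized to S] -> [S,I,S]
Op 8: C0 read [C0 read: already in S, no change] -> [S,I,S]
Op 9: C2 write [C2 write: invalidate ['C0=S'] -> C2=M] -> [I,I,M]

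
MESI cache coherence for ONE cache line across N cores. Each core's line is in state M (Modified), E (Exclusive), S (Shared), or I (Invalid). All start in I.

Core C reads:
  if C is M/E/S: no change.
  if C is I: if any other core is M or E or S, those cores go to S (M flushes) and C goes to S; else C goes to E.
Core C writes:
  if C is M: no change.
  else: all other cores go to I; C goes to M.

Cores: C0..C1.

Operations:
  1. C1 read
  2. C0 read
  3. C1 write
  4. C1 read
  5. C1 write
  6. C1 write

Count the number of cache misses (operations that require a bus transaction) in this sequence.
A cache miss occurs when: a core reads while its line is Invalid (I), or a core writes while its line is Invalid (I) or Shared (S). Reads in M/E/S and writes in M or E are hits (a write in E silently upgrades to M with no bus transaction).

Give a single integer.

Op 1: C1 read [C1 read from I: no other sharers -> C1=E (exclusive)] -> [I,E] [MISS #1: read from I]
Op 2: C0 read [C0 read from I: others=['C1=E'] -> C0=S, others downsized to S] -> [S,S] [MISS #2: read from I]
Op 3: C1 write [C1 write: invalidate ['C0=S'] -> C1=M] -> [I,M] [MISS #3: write from S]
Op 4: C1 read [C1 read: already in M, no change] -> [I,M] [hit: read from M]
Op 5: C1 write [C1 write: already M (modified), no change] -> [I,M] [hit: write from M]
Op 6: C1 write [C1 write: already M (modified), no change] -> [I,M] [hit: write from M]

Answer: 3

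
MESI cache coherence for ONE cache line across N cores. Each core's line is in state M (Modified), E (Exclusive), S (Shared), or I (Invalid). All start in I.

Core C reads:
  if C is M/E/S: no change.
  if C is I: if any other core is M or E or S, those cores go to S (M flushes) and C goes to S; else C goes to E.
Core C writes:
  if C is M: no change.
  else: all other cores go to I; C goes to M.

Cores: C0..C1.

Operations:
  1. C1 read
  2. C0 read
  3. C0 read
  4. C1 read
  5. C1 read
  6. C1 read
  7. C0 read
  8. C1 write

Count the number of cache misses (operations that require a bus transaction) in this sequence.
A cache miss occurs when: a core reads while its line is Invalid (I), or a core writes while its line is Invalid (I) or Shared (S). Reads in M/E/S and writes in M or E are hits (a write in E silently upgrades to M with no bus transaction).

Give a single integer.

Answer: 3

Derivation:
Op 1: C1 read [C1 read from I: no other sharers -> C1=E (exclusive)] -> [I,E] [MISS #1: read from I]
Op 2: C0 read [C0 read from I: others=['C1=E'] -> C0=S, others downsized to S] -> [S,S] [MISS #2: read from I]
Op 3: C0 read [C0 read: already in S, no change] -> [S,S] [hit: read from S]
Op 4: C1 read [C1 read: already in S, no change] -> [S,S] [hit: read from S]
Op 5: C1 read [C1 read: already in S, no change] -> [S,S] [hit: read from S]
Op 6: C1 read [C1 read: already in S, no change] -> [S,S] [hit: read from S]
Op 7: C0 read [C0 read: already in S, no change] -> [S,S] [hit: read from S]
Op 8: C1 write [C1 write: invalidate ['C0=S'] -> C1=M] -> [I,M] [MISS #3: write from S]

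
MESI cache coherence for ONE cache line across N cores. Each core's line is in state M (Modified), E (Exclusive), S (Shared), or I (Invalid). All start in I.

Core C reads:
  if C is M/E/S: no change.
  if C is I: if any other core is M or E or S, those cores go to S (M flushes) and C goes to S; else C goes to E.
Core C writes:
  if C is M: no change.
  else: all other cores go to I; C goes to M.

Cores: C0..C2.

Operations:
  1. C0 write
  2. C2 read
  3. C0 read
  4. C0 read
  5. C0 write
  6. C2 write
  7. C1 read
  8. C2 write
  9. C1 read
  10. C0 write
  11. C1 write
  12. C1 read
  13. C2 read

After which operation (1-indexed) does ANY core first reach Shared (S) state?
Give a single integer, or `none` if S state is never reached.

Op 1: C0 write [C0 write: invalidate none -> C0=M] -> [M,I,I]
Op 2: C2 read [C2 read from I: others=['C0=M'] -> C2=S, others downsized to S] -> [S,I,S]
  -> First S state at op 2; remaining ops need not be traced.

Answer: 2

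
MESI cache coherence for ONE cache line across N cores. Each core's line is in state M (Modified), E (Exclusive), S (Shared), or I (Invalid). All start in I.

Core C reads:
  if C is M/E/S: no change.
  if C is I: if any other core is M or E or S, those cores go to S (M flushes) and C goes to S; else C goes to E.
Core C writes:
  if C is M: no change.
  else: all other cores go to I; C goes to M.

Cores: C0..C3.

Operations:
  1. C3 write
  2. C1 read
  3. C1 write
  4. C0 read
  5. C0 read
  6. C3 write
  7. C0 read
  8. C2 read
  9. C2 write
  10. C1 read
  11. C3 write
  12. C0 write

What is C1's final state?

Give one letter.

Answer: I

Derivation:
Op 1: C3 write [C3 write: invalidate none -> C3=M] -> [I,I,I,M]
Op 2: C1 read [C1 read from I: others=['C3=M'] -> C1=S, others downsized to S] -> [I,S,I,S]
Op 3: C1 write [C1 write: invalidate ['C3=S'] -> C1=M] -> [I,M,I,I]
Op 4: C0 read [C0 read from I: others=['C1=M'] -> C0=S, others downsized to S] -> [S,S,I,I]
Op 5: C0 read [C0 read: already in S, no change] -> [S,S,I,I]
Op 6: C3 write [C3 write: invalidate ['C0=S', 'C1=S'] -> C3=M] -> [I,I,I,M]
Op 7: C0 read [C0 read from I: others=['C3=M'] -> C0=S, others downsized to S] -> [S,I,I,S]
Op 8: C2 read [C2 read from I: others=['C0=S', 'C3=S'] -> C2=S, others downsized to S] -> [S,I,S,S]
Op 9: C2 write [C2 write: invalidate ['C0=S', 'C3=S'] -> C2=M] -> [I,I,M,I]
Op 10: C1 read [C1 read from I: others=['C2=M'] -> C1=S, others downsized to S] -> [I,S,S,I]
Op 11: C3 write [C3 write: invalidate ['C1=S', 'C2=S'] -> C3=M] -> [I,I,I,M]
Op 12: C0 write [C0 write: invalidate ['C3=M'] -> C0=M] -> [M,I,I,I]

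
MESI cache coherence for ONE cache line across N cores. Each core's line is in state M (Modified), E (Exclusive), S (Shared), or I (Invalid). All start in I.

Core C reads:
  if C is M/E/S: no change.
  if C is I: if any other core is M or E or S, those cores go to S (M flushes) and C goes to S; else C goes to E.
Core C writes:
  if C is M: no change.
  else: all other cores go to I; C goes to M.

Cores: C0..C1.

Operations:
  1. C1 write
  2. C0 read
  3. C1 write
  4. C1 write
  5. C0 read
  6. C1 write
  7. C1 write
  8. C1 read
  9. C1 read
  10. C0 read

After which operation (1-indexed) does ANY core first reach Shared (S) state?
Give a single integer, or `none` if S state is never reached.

Answer: 2

Derivation:
Op 1: C1 write [C1 write: invalidate none -> C1=M] -> [I,M]
Op 2: C0 read [C0 read from I: others=['C1=M'] -> C0=S, others downsized to S] -> [S,S]
  -> First S state at op 2; remaining ops need not be traced.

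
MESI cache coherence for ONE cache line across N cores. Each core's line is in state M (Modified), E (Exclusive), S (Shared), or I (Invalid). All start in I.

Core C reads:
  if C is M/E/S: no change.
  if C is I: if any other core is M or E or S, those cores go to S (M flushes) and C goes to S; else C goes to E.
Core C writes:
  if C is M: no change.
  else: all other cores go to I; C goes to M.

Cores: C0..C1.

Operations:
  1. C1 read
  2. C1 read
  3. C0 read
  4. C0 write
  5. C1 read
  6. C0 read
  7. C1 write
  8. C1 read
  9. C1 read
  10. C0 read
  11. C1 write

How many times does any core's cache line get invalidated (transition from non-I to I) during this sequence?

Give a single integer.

Op 1: C1 read [C1 read from I: no other sharers -> C1=E (exclusive)] -> [I,E] (invalidations this op: 0; running total: 0)
Op 2: C1 read [C1 read: already in E, no change] -> [I,E] (invalidations this op: 0; running total: 0)
Op 3: C0 read [C0 read from I: others=['C1=E'] -> C0=S, others downsized to S] -> [S,S] (invalidations this op: 0; running total: 0)
Op 4: C0 write [C0 write: invalidate ['C1=S'] -> C0=M] -> [M,I] (invalidations this op: 1; running total: 1)
Op 5: C1 read [C1 read from I: others=['C0=M'] -> C1=S, others downsized to S] -> [S,S] (invalidations this op: 0; running total: 1)
Op 6: C0 read [C0 read: already in S, no change] -> [S,S] (invalidations this op: 0; running total: 1)
Op 7: C1 write [C1 write: invalidate ['C0=S'] -> C1=M] -> [I,M] (invalidations this op: 1; running total: 2)
Op 8: C1 read [C1 read: already in M, no change] -> [I,M] (invalidations this op: 0; running total: 2)
Op 9: C1 read [C1 read: already in M, no change] -> [I,M] (invalidations this op: 0; running total: 2)
Op 10: C0 read [C0 read from I: others=['C1=M'] -> C0=S, others downsized to S] -> [S,S] (invalidations this op: 0; running total: 2)
Op 11: C1 write [C1 write: invalidate ['C0=S'] -> C1=M] -> [I,M] (invalidations this op: 1; running total: 3)

Answer: 3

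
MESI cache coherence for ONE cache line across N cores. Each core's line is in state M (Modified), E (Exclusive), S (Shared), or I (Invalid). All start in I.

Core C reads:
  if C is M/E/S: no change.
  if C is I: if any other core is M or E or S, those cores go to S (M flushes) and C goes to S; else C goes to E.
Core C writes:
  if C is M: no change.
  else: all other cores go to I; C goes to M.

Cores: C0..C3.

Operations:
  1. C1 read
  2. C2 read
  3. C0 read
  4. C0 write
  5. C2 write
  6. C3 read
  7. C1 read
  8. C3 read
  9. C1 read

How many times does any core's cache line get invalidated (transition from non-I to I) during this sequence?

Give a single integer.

Op 1: C1 read [C1 read from I: no other sharers -> C1=E (exclusive)] -> [I,E,I,I] (invalidations this op: 0; running total: 0)
Op 2: C2 read [C2 read from I: others=['C1=E'] -> C2=S, others downsized to S] -> [I,S,S,I] (invalidations this op: 0; running total: 0)
Op 3: C0 read [C0 read from I: others=['C1=S', 'C2=S'] -> C0=S, others downsized to S] -> [S,S,S,I] (invalidations this op: 0; running total: 0)
Op 4: C0 write [C0 write: invalidate ['C1=S', 'C2=S'] -> C0=M] -> [M,I,I,I] (invalidations this op: 2; running total: 2)
Op 5: C2 write [C2 write: invalidate ['C0=M'] -> C2=M] -> [I,I,M,I] (invalidations this op: 1; running total: 3)
Op 6: C3 read [C3 read from I: others=['C2=M'] -> C3=S, others downsized to S] -> [I,I,S,S] (invalidations this op: 0; running total: 3)
Op 7: C1 read [C1 read from I: others=['C2=S', 'C3=S'] -> C1=S, others downsized to S] -> [I,S,S,S] (invalidations this op: 0; running total: 3)
Op 8: C3 read [C3 read: already in S, no change] -> [I,S,S,S] (invalidations this op: 0; running total: 3)
Op 9: C1 read [C1 read: already in S, no change] -> [I,S,S,S] (invalidations this op: 0; running total: 3)

Answer: 3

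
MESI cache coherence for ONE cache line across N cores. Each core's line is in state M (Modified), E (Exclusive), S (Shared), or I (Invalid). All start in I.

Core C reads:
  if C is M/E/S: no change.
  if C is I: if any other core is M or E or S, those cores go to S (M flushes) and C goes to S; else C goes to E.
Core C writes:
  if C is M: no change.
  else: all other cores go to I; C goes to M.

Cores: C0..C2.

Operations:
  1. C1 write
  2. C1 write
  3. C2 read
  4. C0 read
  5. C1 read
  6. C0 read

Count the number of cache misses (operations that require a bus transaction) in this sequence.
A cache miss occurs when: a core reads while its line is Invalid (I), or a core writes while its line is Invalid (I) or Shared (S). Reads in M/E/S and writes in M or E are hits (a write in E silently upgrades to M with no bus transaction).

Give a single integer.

Op 1: C1 write [C1 write: invalidate none -> C1=M] -> [I,M,I] [MISS #1: write from I]
Op 2: C1 write [C1 write: already M (modified), no change] -> [I,M,I] [hit: write from M]
Op 3: C2 read [C2 read from I: others=['C1=M'] -> C2=S, others downsized to S] -> [I,S,S] [MISS #2: read from I]
Op 4: C0 read [C0 read from I: others=['C1=S', 'C2=S'] -> C0=S, others downsized to S] -> [S,S,S] [MISS #3: read from I]
Op 5: C1 read [C1 read: already in S, no change] -> [S,S,S] [hit: read from S]
Op 6: C0 read [C0 read: already in S, no change] -> [S,S,S] [hit: read from S]

Answer: 3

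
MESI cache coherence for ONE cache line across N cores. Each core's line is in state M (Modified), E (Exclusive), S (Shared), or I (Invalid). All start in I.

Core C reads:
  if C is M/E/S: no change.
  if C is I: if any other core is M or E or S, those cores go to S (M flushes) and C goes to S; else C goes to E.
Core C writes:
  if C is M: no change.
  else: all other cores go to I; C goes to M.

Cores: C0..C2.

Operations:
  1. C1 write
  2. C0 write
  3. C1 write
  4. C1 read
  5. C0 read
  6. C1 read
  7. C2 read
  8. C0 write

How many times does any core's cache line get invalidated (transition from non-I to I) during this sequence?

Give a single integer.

Answer: 4

Derivation:
Op 1: C1 write [C1 write: invalidate none -> C1=M] -> [I,M,I] (invalidations this op: 0; running total: 0)
Op 2: C0 write [C0 write: invalidate ['C1=M'] -> C0=M] -> [M,I,I] (invalidations this op: 1; running total: 1)
Op 3: C1 write [C1 write: invalidate ['C0=M'] -> C1=M] -> [I,M,I] (invalidations this op: 1; running total: 2)
Op 4: C1 read [C1 read: already in M, no change] -> [I,M,I] (invalidations this op: 0; running total: 2)
Op 5: C0 read [C0 read from I: others=['C1=M'] -> C0=S, others downsized to S] -> [S,S,I] (invalidations this op: 0; running total: 2)
Op 6: C1 read [C1 read: already in S, no change] -> [S,S,I] (invalidations this op: 0; running total: 2)
Op 7: C2 read [C2 read from I: others=['C0=S', 'C1=S'] -> C2=S, others downsized to S] -> [S,S,S] (invalidations this op: 0; running total: 2)
Op 8: C0 write [C0 write: invalidate ['C1=S', 'C2=S'] -> C0=M] -> [M,I,I] (invalidations this op: 2; running total: 4)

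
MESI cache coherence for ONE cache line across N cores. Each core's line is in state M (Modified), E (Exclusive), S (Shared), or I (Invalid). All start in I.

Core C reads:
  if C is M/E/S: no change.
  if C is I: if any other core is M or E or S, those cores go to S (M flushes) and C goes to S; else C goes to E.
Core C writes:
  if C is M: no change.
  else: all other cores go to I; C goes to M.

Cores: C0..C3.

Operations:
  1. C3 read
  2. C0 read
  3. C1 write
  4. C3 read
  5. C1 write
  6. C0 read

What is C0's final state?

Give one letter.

Answer: S

Derivation:
Op 1: C3 read [C3 read from I: no other sharers -> C3=E (exclusive)] -> [I,I,I,E]
Op 2: C0 read [C0 read from I: others=['C3=E'] -> C0=S, others downsized to S] -> [S,I,I,S]
Op 3: C1 write [C1 write: invalidate ['C0=S', 'C3=S'] -> C1=M] -> [I,M,I,I]
Op 4: C3 read [C3 read from I: others=['C1=M'] -> C3=S, others downsized to S] -> [I,S,I,S]
Op 5: C1 write [C1 write: invalidate ['C3=S'] -> C1=M] -> [I,M,I,I]
Op 6: C0 read [C0 read from I: others=['C1=M'] -> C0=S, others downsized to S] -> [S,S,I,I]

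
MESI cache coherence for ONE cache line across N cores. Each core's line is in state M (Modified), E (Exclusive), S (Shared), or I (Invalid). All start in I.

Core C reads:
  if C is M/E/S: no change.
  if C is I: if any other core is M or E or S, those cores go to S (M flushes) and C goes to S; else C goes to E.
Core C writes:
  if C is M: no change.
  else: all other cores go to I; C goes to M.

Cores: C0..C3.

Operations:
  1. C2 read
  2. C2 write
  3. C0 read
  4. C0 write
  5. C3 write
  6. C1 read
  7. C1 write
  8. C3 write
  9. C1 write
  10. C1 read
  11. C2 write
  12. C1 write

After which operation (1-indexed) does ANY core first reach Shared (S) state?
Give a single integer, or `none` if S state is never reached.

Op 1: C2 read [C2 read from I: no other sharers -> C2=E (exclusive)] -> [I,I,E,I]
Op 2: C2 write [C2 write: invalidate none -> C2=M] -> [I,I,M,I]
Op 3: C0 read [C0 read from I: others=['C2=M'] -> C0=S, others downsized to S] -> [S,I,S,I]
  -> First S state at op 3; remaining ops need not be traced.

Answer: 3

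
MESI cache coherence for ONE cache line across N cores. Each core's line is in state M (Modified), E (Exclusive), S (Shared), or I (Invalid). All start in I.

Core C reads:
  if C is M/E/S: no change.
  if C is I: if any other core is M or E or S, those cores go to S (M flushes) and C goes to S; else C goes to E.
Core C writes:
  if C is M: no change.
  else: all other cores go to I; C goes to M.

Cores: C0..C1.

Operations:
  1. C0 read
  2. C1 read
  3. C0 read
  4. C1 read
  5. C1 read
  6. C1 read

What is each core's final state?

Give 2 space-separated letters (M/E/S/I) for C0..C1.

Answer: S S

Derivation:
Op 1: C0 read [C0 read from I: no other sharers -> C0=E (exclusive)] -> [E,I]
Op 2: C1 read [C1 read from I: others=['C0=E'] -> C1=S, others downsized to S] -> [S,S]
Op 3: C0 read [C0 read: already in S, no change] -> [S,S]
Op 4: C1 read [C1 read: already in S, no change] -> [S,S]
Op 5: C1 read [C1 read: already in S, no change] -> [S,S]
Op 6: C1 read [C1 read: already in S, no change] -> [S,S]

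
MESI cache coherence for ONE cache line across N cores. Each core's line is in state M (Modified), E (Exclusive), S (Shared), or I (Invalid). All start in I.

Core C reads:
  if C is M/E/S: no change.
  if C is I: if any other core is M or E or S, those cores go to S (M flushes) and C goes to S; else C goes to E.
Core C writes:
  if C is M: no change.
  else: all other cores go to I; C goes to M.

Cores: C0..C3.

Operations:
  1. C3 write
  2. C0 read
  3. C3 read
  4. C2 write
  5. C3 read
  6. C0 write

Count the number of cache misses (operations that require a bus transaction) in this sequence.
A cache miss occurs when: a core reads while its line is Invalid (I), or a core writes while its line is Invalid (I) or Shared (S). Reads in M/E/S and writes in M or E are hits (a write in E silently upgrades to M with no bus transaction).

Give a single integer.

Answer: 5

Derivation:
Op 1: C3 write [C3 write: invalidate none -> C3=M] -> [I,I,I,M] [MISS #1: write from I]
Op 2: C0 read [C0 read from I: others=['C3=M'] -> C0=S, others downsized to S] -> [S,I,I,S] [MISS #2: read from I]
Op 3: C3 read [C3 read: already in S, no change] -> [S,I,I,S] [hit: read from S]
Op 4: C2 write [C2 write: invalidate ['C0=S', 'C3=S'] -> C2=M] -> [I,I,M,I] [MISS #3: write from I]
Op 5: C3 read [C3 read from I: others=['C2=M'] -> C3=S, others downsized to S] -> [I,I,S,S] [MISS #4: read from I]
Op 6: C0 write [C0 write: invalidate ['C2=S', 'C3=S'] -> C0=M] -> [M,I,I,I] [MISS #5: write from I]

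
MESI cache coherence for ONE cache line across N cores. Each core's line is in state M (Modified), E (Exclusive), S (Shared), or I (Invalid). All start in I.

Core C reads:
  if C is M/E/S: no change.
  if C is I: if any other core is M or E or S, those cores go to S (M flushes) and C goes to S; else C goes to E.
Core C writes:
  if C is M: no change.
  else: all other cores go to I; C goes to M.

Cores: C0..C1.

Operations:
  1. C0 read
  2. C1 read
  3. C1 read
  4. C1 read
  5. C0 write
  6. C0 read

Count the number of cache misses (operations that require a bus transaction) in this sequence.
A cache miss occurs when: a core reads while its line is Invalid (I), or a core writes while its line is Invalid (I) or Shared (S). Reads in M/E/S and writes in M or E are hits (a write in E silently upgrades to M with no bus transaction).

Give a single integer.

Answer: 3

Derivation:
Op 1: C0 read [C0 read from I: no other sharers -> C0=E (exclusive)] -> [E,I] [MISS #1: read from I]
Op 2: C1 read [C1 read from I: others=['C0=E'] -> C1=S, others downsized to S] -> [S,S] [MISS #2: read from I]
Op 3: C1 read [C1 read: already in S, no change] -> [S,S] [hit: read from S]
Op 4: C1 read [C1 read: already in S, no change] -> [S,S] [hit: read from S]
Op 5: C0 write [C0 write: invalidate ['C1=S'] -> C0=M] -> [M,I] [MISS #3: write from S]
Op 6: C0 read [C0 read: already in M, no change] -> [M,I] [hit: read from M]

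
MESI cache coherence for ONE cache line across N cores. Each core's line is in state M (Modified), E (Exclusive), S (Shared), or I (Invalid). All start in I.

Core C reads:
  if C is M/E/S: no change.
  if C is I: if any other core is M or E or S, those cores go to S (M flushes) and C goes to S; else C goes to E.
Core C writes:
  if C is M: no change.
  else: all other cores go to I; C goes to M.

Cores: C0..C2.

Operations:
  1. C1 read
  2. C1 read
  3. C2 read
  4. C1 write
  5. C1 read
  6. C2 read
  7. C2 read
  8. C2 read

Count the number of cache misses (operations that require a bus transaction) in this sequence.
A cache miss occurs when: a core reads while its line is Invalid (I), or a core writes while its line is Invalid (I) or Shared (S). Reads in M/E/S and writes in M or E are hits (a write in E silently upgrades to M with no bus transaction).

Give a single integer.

Op 1: C1 read [C1 read from I: no other sharers -> C1=E (exclusive)] -> [I,E,I] [MISS #1: read from I]
Op 2: C1 read [C1 read: already in E, no change] -> [I,E,I] [hit: read from E]
Op 3: C2 read [C2 read from I: others=['C1=E'] -> C2=S, others downsized to S] -> [I,S,S] [MISS #2: read from I]
Op 4: C1 write [C1 write: invalidate ['C2=S'] -> C1=M] -> [I,M,I] [MISS #3: write from S]
Op 5: C1 read [C1 read: already in M, no change] -> [I,M,I] [hit: read from M]
Op 6: C2 read [C2 read from I: others=['C1=M'] -> C2=S, others downsized to S] -> [I,S,S] [MISS #4: read from I]
Op 7: C2 read [C2 read: already in S, no change] -> [I,S,S] [hit: read from S]
Op 8: C2 read [C2 read: already in S, no change] -> [I,S,S] [hit: read from S]

Answer: 4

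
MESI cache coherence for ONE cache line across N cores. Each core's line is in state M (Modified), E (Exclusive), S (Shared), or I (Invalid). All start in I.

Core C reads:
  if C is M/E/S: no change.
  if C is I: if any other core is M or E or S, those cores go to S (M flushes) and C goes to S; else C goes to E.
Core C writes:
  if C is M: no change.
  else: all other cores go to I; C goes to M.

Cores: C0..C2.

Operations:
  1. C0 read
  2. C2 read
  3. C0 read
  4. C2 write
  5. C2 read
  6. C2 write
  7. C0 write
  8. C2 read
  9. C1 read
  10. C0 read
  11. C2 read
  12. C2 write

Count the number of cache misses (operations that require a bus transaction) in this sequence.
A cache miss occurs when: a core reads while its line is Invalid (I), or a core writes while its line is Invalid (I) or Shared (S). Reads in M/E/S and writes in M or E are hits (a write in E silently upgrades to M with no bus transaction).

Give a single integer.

Answer: 7

Derivation:
Op 1: C0 read [C0 read from I: no other sharers -> C0=E (exclusive)] -> [E,I,I] [MISS #1: read from I]
Op 2: C2 read [C2 read from I: others=['C0=E'] -> C2=S, others downsized to S] -> [S,I,S] [MISS #2: read from I]
Op 3: C0 read [C0 read: already in S, no change] -> [S,I,S] [hit: read from S]
Op 4: C2 write [C2 write: invalidate ['C0=S'] -> C2=M] -> [I,I,M] [MISS #3: write from S]
Op 5: C2 read [C2 read: already in M, no change] -> [I,I,M] [hit: read from M]
Op 6: C2 write [C2 write: already M (modified), no change] -> [I,I,M] [hit: write from M]
Op 7: C0 write [C0 write: invalidate ['C2=M'] -> C0=M] -> [M,I,I] [MISS #4: write from I]
Op 8: C2 read [C2 read from I: others=['C0=M'] -> C2=S, others downsized to S] -> [S,I,S] [MISS #5: read from I]
Op 9: C1 read [C1 read from I: others=['C0=S', 'C2=S'] -> C1=S, others downsized to S] -> [S,S,S] [MISS #6: read from I]
Op 10: C0 read [C0 read: already in S, no change] -> [S,S,S] [hit: read from S]
Op 11: C2 read [C2 read: already in S, no change] -> [S,S,S] [hit: read from S]
Op 12: C2 write [C2 write: invalidate ['C0=S', 'C1=S'] -> C2=M] -> [I,I,M] [MISS #7: write from S]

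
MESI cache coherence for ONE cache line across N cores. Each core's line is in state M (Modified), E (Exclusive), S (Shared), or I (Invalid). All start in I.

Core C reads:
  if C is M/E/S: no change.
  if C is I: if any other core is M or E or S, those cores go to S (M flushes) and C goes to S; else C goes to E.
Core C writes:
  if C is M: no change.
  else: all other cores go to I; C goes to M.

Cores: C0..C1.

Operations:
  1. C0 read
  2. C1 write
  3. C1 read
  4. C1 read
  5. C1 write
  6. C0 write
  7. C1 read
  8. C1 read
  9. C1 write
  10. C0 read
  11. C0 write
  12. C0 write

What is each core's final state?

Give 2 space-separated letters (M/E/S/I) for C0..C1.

Answer: M I

Derivation:
Op 1: C0 read [C0 read from I: no other sharers -> C0=E (exclusive)] -> [E,I]
Op 2: C1 write [C1 write: invalidate ['C0=E'] -> C1=M] -> [I,M]
Op 3: C1 read [C1 read: already in M, no change] -> [I,M]
Op 4: C1 read [C1 read: already in M, no change] -> [I,M]
Op 5: C1 write [C1 write: already M (modified), no change] -> [I,M]
Op 6: C0 write [C0 write: invalidate ['C1=M'] -> C0=M] -> [M,I]
Op 7: C1 read [C1 read from I: others=['C0=M'] -> C1=S, others downsized to S] -> [S,S]
Op 8: C1 read [C1 read: already in S, no change] -> [S,S]
Op 9: C1 write [C1 write: invalidate ['C0=S'] -> C1=M] -> [I,M]
Op 10: C0 read [C0 read from I: others=['C1=M'] -> C0=S, others downsized to S] -> [S,S]
Op 11: C0 write [C0 write: invalidate ['C1=S'] -> C0=M] -> [M,I]
Op 12: C0 write [C0 write: already M (modified), no change] -> [M,I]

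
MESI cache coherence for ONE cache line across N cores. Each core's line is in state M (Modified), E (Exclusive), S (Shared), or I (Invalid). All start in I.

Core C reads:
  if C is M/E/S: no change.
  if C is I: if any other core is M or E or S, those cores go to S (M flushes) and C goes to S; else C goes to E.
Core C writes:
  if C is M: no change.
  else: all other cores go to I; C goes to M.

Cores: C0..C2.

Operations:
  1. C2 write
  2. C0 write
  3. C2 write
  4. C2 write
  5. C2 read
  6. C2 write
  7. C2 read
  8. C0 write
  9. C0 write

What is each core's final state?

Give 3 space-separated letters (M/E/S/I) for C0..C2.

Answer: M I I

Derivation:
Op 1: C2 write [C2 write: invalidate none -> C2=M] -> [I,I,M]
Op 2: C0 write [C0 write: invalidate ['C2=M'] -> C0=M] -> [M,I,I]
Op 3: C2 write [C2 write: invalidate ['C0=M'] -> C2=M] -> [I,I,M]
Op 4: C2 write [C2 write: already M (modified), no change] -> [I,I,M]
Op 5: C2 read [C2 read: already in M, no change] -> [I,I,M]
Op 6: C2 write [C2 write: already M (modified), no change] -> [I,I,M]
Op 7: C2 read [C2 read: already in M, no change] -> [I,I,M]
Op 8: C0 write [C0 write: invalidate ['C2=M'] -> C0=M] -> [M,I,I]
Op 9: C0 write [C0 write: already M (modified), no change] -> [M,I,I]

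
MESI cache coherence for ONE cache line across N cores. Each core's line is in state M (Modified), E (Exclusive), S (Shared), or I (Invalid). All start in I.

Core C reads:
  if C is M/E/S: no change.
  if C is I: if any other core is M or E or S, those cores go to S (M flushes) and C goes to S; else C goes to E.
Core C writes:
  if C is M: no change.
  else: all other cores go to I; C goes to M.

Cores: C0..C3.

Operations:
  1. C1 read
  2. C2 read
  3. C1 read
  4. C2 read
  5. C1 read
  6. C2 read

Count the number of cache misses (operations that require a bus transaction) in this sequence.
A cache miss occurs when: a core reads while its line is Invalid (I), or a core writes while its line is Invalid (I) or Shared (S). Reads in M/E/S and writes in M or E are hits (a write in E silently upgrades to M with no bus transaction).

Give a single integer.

Answer: 2

Derivation:
Op 1: C1 read [C1 read from I: no other sharers -> C1=E (exclusive)] -> [I,E,I,I] [MISS #1: read from I]
Op 2: C2 read [C2 read from I: others=['C1=E'] -> C2=S, others downsized to S] -> [I,S,S,I] [MISS #2: read from I]
Op 3: C1 read [C1 read: already in S, no change] -> [I,S,S,I] [hit: read from S]
Op 4: C2 read [C2 read: already in S, no change] -> [I,S,S,I] [hit: read from S]
Op 5: C1 read [C1 read: already in S, no change] -> [I,S,S,I] [hit: read from S]
Op 6: C2 read [C2 read: already in S, no change] -> [I,S,S,I] [hit: read from S]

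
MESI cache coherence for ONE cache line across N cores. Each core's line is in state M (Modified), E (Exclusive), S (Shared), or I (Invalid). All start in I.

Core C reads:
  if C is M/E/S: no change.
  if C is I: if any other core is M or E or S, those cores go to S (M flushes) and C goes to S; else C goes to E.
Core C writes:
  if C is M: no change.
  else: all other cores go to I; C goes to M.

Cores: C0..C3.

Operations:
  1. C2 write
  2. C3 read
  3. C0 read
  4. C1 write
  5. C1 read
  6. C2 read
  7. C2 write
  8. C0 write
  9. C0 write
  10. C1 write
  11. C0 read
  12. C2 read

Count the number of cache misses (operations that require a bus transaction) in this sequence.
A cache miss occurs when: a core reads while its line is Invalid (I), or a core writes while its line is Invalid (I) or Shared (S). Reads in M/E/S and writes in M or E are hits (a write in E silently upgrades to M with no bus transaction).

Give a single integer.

Op 1: C2 write [C2 write: invalidate none -> C2=M] -> [I,I,M,I] [MISS #1: write from I]
Op 2: C3 read [C3 read from I: others=['C2=M'] -> C3=S, others downsized to S] -> [I,I,S,S] [MISS #2: read from I]
Op 3: C0 read [C0 read from I: others=['C2=S', 'C3=S'] -> C0=S, others downsized to S] -> [S,I,S,S] [MISS #3: read from I]
Op 4: C1 write [C1 write: invalidate ['C0=S', 'C2=S', 'C3=S'] -> C1=M] -> [I,M,I,I] [MISS #4: write from I]
Op 5: C1 read [C1 read: already in M, no change] -> [I,M,I,I] [hit: read from M]
Op 6: C2 read [C2 read from I: others=['C1=M'] -> C2=S, others downsized to S] -> [I,S,S,I] [MISS #5: read from I]
Op 7: C2 write [C2 write: invalidate ['C1=S'] -> C2=M] -> [I,I,M,I] [MISS #6: write from S]
Op 8: C0 write [C0 write: invalidate ['C2=M'] -> C0=M] -> [M,I,I,I] [MISS #7: write from I]
Op 9: C0 write [C0 write: already M (modified), no change] -> [M,I,I,I] [hit: write from M]
Op 10: C1 write [C1 write: invalidate ['C0=M'] -> C1=M] -> [I,M,I,I] [MISS #8: write from I]
Op 11: C0 read [C0 read from I: others=['C1=M'] -> C0=S, others downsized to S] -> [S,S,I,I] [MISS #9: read from I]
Op 12: C2 read [C2 read from I: others=['C0=S', 'C1=S'] -> C2=S, others downsized to S] -> [S,S,S,I] [MISS #10: read from I]

Answer: 10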